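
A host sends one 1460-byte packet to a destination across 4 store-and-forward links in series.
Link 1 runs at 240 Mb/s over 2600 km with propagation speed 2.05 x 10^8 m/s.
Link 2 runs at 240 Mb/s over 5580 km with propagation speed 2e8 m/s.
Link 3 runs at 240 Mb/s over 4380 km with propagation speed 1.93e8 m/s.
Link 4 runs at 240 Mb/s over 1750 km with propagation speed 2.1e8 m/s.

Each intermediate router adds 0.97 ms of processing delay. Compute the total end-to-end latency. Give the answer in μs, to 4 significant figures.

74720 μs

L = 1460 × 8 = 11680 bits.
Transmission delay per hop = L/R = 11680/240000000 = 48.6667 μs; 4 hops → 194.667 μs.
Propagation delays (d/s per hop): 12682.9, 27900, 22694.3, 8333.33 μs; sum = 71610.6 μs.
Processing at 3 router(s): 3 × 0.97 ms = 2910 μs.
End-to-end = 74720 μs.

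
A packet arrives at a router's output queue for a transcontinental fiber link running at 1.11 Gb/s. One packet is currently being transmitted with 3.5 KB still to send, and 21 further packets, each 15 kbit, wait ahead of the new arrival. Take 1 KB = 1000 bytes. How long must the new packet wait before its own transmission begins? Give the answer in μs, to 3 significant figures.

309 μs

Each queued packet: L/R = 15000/1110000000 = 13.5135 μs.
21 queued → 283.784 μs.
Plus remaining 28000 bits of current packet: 25.2252 μs.
Queuing delay = 309 μs.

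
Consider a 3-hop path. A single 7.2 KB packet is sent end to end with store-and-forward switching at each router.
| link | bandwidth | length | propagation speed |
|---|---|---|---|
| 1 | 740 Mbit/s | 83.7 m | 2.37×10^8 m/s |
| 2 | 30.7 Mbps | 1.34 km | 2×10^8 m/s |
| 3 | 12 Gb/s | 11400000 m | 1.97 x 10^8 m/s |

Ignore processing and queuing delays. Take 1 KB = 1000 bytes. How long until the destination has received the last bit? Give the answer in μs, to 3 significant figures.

59800 μs

L = 57600 bits.
Transmission delays (L/R per hop): 77.8378, 1876.22, 4.8 μs; sum = 1958.86 μs.
Propagation delays (d/s per hop): 0.353165, 6.7, 57868 μs; sum = 57875.1 μs.
End-to-end = 59800 μs.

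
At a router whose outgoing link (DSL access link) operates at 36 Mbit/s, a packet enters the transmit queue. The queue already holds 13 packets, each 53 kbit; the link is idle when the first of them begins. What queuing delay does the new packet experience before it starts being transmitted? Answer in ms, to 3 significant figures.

Each queued packet: L/R = 53000/36000000 = 1.47222 ms.
13 queued → 19.1389 ms.
Queuing delay = 19.1 ms.

19.1 ms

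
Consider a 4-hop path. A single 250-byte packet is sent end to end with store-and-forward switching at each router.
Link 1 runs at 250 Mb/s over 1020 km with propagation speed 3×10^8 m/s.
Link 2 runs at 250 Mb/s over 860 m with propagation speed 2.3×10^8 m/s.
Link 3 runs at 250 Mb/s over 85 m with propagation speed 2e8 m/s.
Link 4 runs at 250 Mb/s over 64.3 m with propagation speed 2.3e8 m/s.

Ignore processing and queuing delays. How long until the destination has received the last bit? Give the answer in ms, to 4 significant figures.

3.436 ms

L = 250 × 8 = 2000 bits.
Transmission delay per hop = L/R = 2000/250000000 = 0.008 ms; 4 hops → 0.032 ms.
Propagation delays (d/s per hop): 3.4, 0.00373913, 0.000425, 0.000279565 ms; sum = 3.40444 ms.
End-to-end = 3.436 ms.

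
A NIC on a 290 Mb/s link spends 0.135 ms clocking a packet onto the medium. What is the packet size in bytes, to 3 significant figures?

4890 bytes

L = R × t_tx = 290000000 b/s × 0.000135 s = 39150 bits.
In bytes: 39150 / 8 = 4890 bytes.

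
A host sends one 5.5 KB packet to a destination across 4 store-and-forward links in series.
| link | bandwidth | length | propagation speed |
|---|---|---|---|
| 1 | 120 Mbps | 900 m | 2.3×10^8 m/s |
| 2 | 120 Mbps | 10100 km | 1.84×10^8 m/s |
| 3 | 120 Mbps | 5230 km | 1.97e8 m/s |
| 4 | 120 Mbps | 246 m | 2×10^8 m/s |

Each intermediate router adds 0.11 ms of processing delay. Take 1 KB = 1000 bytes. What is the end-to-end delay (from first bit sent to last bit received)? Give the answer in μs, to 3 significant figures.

83200 μs

L = 44000 bits.
Transmission delay per hop = L/R = 44000/120000000 = 366.667 μs; 4 hops → 1466.67 μs.
Propagation delays (d/s per hop): 3.91304, 54891.3, 26548.2, 1.23 μs; sum = 81444.7 μs.
Processing at 3 router(s): 3 × 0.11 ms = 330 μs.
End-to-end = 83200 μs.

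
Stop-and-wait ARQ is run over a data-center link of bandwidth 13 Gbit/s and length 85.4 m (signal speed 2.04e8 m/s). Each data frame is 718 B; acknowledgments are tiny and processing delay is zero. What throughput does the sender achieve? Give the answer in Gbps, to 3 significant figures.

4.49 Gbps

t_tx = L/R = 5744/13000000000 = 4.41846e-07 s.
t_prop = 85.4/204000000 = 4.18627e-07 s; RTT = 8.37255e-07 s.
Cycle = t_tx + RTT = 1.2791e-06 s.
Throughput = L / cycle = 5744 / 1.2791e-06 = 4.49 Gbps.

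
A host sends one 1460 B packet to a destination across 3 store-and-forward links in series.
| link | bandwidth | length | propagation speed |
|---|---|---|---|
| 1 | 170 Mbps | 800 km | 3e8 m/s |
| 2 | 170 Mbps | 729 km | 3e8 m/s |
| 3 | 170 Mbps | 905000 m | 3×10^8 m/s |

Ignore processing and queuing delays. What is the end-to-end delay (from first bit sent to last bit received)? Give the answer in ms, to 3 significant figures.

L = 1460 × 8 = 11680 bits.
Transmission delay per hop = L/R = 11680/170000000 = 0.0687059 ms; 3 hops → 0.206118 ms.
Propagation delays (d/s per hop): 2.66667, 2.43, 3.01667 ms; sum = 8.11333 ms.
End-to-end = 8.32 ms.

8.32 ms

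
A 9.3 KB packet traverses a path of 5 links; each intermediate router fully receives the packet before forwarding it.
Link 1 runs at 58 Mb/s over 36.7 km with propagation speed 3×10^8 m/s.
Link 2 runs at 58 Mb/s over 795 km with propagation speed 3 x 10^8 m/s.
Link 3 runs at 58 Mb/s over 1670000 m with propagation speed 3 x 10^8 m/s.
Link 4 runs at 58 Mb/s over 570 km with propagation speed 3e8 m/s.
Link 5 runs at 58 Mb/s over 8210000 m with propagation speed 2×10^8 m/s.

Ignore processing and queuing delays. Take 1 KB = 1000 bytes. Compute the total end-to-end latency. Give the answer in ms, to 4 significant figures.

57.70 ms

L = 74400 bits.
Transmission delay per hop = L/R = 74400/58000000 = 1.28276 ms; 5 hops → 6.41379 ms.
Propagation delays (d/s per hop): 0.122333, 2.65, 5.56667, 1.9, 41.05 ms; sum = 51.289 ms.
End-to-end = 57.70 ms.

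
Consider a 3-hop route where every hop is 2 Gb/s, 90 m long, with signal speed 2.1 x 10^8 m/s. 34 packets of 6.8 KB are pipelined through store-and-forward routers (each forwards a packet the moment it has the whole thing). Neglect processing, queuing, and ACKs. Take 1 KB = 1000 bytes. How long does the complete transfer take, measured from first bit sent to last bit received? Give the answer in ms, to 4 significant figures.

0.9805 ms

Per-hop transmission t_tx = L/R = 54400/2000000000 = 0.0272 ms.
Per-hop propagation t_prop = 90/210000000 = 0.000428571 ms.
Pipeline fill: first packet needs 3·t_tx to clear all hops; remaining 33 packets each add one t_tx.
Total = (3+34-1)·t_tx + 3·t_prop = 36·0.0272 + 3·0.000428571 = 0.9805 ms.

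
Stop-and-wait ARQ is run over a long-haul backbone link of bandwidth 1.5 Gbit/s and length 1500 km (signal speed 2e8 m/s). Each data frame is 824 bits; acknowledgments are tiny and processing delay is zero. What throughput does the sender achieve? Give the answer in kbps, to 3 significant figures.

t_tx = L/R = 824/1500000000 = 5.49333e-07 s.
t_prop = 1500000/200000000 = 0.0075 s; RTT = 0.015 s.
Cycle = t_tx + RTT = 0.0150005 s.
Throughput = L / cycle = 824 / 0.0150005 = 54.9 kbps.

54.9 kbps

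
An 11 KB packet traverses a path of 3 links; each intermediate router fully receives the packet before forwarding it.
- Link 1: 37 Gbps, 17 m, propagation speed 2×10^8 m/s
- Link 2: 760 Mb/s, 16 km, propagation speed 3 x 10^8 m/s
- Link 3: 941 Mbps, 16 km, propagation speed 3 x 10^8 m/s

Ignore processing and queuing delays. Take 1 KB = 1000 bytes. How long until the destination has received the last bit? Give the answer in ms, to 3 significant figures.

0.318 ms

L = 88000 bits.
Transmission delays (L/R per hop): 0.00237838, 0.115789, 0.0935175 ms; sum = 0.211685 ms.
Propagation delays (d/s per hop): 8.5e-05, 0.0533333, 0.0533333 ms; sum = 0.106752 ms.
End-to-end = 0.318 ms.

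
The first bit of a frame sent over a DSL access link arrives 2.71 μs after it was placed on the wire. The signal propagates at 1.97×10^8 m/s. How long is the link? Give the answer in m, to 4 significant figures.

533.9 m

d = s × t_prop = 197000000 × 2.71e-06 = 533.9 m.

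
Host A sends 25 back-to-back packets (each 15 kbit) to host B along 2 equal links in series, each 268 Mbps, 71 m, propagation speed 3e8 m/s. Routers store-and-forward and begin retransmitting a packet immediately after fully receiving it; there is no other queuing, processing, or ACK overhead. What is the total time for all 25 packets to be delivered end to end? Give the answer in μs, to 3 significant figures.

1460 μs

Per-hop transmission t_tx = L/R = 15000/268000000 = 55.9701 μs.
Per-hop propagation t_prop = 71/300000000 = 0.236667 μs.
Pipeline fill: first packet needs 2·t_tx to clear all hops; remaining 24 packets each add one t_tx.
Total = (2+25-1)·t_tx + 2·t_prop = 26·55.9701 + 2·0.236667 = 1460 μs.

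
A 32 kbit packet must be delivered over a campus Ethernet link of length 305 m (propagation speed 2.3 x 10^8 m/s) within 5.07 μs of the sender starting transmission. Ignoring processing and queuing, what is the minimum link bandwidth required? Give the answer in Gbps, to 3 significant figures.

Propagation delay = 305 / 2.3e+08 = 1.32609 μs.
Transmission budget = 5.07 − 1.32609 = 3.74391 μs.
R ≥ L / t_tx = 32000 bits / 3.74391e-06 s = 8.55 Gbps.

8.55 Gbps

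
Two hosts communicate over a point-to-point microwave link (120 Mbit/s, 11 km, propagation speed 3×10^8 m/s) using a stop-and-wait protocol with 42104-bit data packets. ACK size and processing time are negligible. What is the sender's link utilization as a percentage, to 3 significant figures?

t_tx = L/R = 42104/120000000 = 0.000350867 s.
t_prop = 11000/300000000 = 3.66667e-05 s; RTT = 7.33333e-05 s.
Cycle = t_tx + RTT = 0.0004242 s.
Utilization = t_tx / cycle = 0.000350867/0.0004242 = 82.7 %.

82.7 %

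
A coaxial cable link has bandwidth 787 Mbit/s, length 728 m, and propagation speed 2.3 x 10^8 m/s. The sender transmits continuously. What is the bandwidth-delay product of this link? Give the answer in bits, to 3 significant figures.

Propagation delay = 728 / 2.3e+08 = 3.16522e-06 s.
BDP = R × t_prop = 787000000 × 3.16522e-06 = 2491.03 bits.

2490 bits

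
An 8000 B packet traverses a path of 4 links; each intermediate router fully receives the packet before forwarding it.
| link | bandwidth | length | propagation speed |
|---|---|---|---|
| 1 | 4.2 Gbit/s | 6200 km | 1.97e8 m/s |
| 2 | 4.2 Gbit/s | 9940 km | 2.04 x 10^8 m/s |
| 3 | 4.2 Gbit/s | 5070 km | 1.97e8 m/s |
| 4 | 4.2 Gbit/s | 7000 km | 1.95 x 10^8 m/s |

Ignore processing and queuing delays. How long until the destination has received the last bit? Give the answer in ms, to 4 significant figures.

L = 8000 × 8 = 64000 bits.
Transmission delay per hop = L/R = 64000/4200000000 = 0.0152381 ms; 4 hops → 0.0609524 ms.
Propagation delays (d/s per hop): 31.4721, 48.7255, 25.736, 35.8974 ms; sum = 141.831 ms.
End-to-end = 141.9 ms.

141.9 ms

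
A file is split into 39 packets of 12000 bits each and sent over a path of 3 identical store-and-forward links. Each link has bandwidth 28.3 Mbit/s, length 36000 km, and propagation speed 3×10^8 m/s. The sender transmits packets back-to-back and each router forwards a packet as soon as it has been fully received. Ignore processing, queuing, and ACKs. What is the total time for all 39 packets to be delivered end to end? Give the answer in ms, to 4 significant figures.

377.4 ms

Per-hop transmission t_tx = L/R = 12000/28300000 = 0.424028 ms.
Per-hop propagation t_prop = 36000000/300000000 = 120 ms.
Pipeline fill: first packet needs 3·t_tx to clear all hops; remaining 38 packets each add one t_tx.
Total = (3+39-1)·t_tx + 3·t_prop = 41·0.424028 + 3·120 = 377.4 ms.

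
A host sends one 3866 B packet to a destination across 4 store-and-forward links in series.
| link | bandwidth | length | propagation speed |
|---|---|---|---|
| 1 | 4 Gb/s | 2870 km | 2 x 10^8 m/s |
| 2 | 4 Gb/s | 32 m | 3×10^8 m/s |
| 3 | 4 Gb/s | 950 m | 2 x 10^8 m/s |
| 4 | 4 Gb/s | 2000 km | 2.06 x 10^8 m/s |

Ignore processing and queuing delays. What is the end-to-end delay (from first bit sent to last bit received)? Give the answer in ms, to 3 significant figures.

24.1 ms

L = 3866 × 8 = 30928 bits.
Transmission delay per hop = L/R = 30928/4000000000 = 0.007732 ms; 4 hops → 0.030928 ms.
Propagation delays (d/s per hop): 14.35, 0.000106667, 0.00475, 9.70874 ms; sum = 24.0636 ms.
End-to-end = 24.1 ms.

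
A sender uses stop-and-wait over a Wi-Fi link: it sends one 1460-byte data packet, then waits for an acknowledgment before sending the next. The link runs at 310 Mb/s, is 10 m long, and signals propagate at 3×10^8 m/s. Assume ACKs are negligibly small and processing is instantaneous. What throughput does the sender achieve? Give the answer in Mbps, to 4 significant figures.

t_tx = L/R = 11680/310000000 = 3.76774e-05 s.
t_prop = 10/300000000 = 3.33333e-08 s; RTT = 6.66667e-08 s.
Cycle = t_tx + RTT = 3.77441e-05 s.
Throughput = L / cycle = 11680 / 3.77441e-05 = 309.5 Mbps.

309.5 Mbps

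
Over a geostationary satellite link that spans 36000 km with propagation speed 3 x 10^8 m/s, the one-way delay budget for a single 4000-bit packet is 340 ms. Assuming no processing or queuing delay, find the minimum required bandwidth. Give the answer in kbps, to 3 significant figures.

Propagation delay = 36000000 / 300000000 = 120 ms.
Transmission budget = 340 − 120 = 220 ms.
R ≥ L / t_tx = 4000 bits / 0.22 s = 18.2 kbps.

18.2 kbps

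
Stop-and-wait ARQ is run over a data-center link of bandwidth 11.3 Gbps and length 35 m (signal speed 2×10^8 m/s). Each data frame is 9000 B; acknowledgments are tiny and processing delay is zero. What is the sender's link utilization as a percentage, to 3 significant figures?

94.8 %

t_tx = L/R = 72000/11300000000 = 6.37168e-06 s.
t_prop = 35/200000000 = 1.75e-07 s; RTT = 3.5e-07 s.
Cycle = t_tx + RTT = 6.72168e-06 s.
Utilization = t_tx / cycle = 6.37168e-06/6.72168e-06 = 94.8 %.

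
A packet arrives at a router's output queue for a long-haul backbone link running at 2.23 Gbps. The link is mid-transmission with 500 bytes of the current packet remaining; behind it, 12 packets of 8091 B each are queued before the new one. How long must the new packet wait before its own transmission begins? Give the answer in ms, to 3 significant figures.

Each queued packet: L/R = 64728/2230000000 = 0.029026 ms.
12 queued → 0.348312 ms.
Plus remaining 4000 bits of current packet: 0.00179372 ms.
Queuing delay = 0.350 ms.

0.350 ms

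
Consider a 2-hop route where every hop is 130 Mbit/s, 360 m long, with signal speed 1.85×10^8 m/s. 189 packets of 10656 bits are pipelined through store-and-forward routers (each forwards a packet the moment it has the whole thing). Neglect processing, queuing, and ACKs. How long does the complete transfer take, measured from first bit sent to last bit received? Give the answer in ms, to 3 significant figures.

15.6 ms

Per-hop transmission t_tx = L/R = 10656/130000000 = 0.0819692 ms.
Per-hop propagation t_prop = 360/185000000 = 0.00194595 ms.
Pipeline fill: first packet needs 2·t_tx to clear all hops; remaining 188 packets each add one t_tx.
Total = (2+189-1)·t_tx + 2·t_prop = 190·0.0819692 + 2·0.00194595 = 15.6 ms.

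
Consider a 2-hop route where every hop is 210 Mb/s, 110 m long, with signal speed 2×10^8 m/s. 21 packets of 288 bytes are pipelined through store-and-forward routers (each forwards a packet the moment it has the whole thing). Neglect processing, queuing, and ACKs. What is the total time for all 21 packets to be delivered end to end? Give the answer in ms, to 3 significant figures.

Per-hop transmission t_tx = L/R = 2304/210000000 = 0.0109714 ms.
Per-hop propagation t_prop = 110/200000000 = 0.00055 ms.
Pipeline fill: first packet needs 2·t_tx to clear all hops; remaining 20 packets each add one t_tx.
Total = (2+21-1)·t_tx + 2·t_prop = 22·0.0109714 + 2·0.00055 = 0.242 ms.

0.242 ms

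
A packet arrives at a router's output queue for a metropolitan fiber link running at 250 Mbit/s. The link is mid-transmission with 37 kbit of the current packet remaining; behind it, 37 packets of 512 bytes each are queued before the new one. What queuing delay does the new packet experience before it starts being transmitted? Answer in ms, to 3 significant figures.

0.754 ms

Each queued packet: L/R = 4096/250000000 = 0.016384 ms.
37 queued → 0.606208 ms.
Plus remaining 37000 bits of current packet: 0.148 ms.
Queuing delay = 0.754 ms.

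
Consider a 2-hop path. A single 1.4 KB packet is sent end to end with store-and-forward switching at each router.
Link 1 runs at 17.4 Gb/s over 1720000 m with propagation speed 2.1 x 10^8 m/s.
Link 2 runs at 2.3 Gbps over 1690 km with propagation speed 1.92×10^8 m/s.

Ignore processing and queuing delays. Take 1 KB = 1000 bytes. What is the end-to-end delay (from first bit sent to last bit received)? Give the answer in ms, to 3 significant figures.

17.0 ms

L = 11200 bits.
Transmission delays (L/R per hop): 0.000643678, 0.00486957 ms; sum = 0.00551324 ms.
Propagation delays (d/s per hop): 8.19048, 8.80208 ms; sum = 16.9926 ms.
End-to-end = 17.0 ms.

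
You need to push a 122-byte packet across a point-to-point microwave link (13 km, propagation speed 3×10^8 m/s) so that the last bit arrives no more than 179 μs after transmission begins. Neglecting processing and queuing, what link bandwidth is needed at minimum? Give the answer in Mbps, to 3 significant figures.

L = 976 bits.
Propagation delay = 13000 / 300000000 = 43.3333 μs.
Transmission budget = 179 − 43.3333 = 135.667 μs.
R ≥ L / t_tx = 976 bits / 0.000135667 s = 7.19 Mbps.

7.19 Mbps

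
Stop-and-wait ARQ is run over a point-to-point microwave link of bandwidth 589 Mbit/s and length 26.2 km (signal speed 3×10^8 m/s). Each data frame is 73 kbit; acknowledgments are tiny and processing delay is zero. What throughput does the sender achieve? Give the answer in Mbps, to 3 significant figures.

244 Mbps

t_tx = L/R = 73000/589000000 = 0.000123939 s.
t_prop = 26200/300000000 = 8.73333e-05 s; RTT = 0.000174667 s.
Cycle = t_tx + RTT = 0.000298606 s.
Throughput = L / cycle = 73000 / 0.000298606 = 244 Mbps.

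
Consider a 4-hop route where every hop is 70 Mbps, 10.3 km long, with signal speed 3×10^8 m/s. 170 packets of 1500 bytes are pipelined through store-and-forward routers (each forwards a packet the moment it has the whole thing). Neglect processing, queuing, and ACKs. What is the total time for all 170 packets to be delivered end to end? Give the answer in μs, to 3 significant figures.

Per-hop transmission t_tx = L/R = 12000/70000000 = 171.429 μs.
Per-hop propagation t_prop = 10300/300000000 = 34.3333 μs.
Pipeline fill: first packet needs 4·t_tx to clear all hops; remaining 169 packets each add one t_tx.
Total = (4+170-1)·t_tx + 4·t_prop = 173·171.429 + 4·34.3333 = 29800 μs.

29800 μs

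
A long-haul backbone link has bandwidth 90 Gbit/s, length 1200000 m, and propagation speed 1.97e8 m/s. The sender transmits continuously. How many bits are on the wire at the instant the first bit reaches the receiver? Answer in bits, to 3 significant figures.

Propagation delay = 1200000 / 197000000 = 0.00609137 s.
BDP = R × t_prop = 90000000000 × 0.00609137 = 548223000 bits.

548000000 bits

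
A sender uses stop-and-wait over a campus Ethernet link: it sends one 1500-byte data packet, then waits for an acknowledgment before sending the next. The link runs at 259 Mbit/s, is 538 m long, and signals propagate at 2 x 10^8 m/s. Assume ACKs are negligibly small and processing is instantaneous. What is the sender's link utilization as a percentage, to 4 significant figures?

89.60 %

t_tx = L/R = 12000/259000000 = 4.6332e-05 s.
t_prop = 538/200000000 = 2.69e-06 s; RTT = 5.38e-06 s.
Cycle = t_tx + RTT = 5.1712e-05 s.
Utilization = t_tx / cycle = 4.6332e-05/5.1712e-05 = 89.60 %.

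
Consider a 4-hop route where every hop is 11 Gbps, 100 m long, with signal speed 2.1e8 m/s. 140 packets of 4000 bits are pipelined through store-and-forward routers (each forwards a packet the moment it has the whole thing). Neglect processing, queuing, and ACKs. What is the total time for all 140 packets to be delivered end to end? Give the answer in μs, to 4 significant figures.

53.90 μs

Per-hop transmission t_tx = L/R = 4000/11000000000 = 0.363636 μs.
Per-hop propagation t_prop = 100/210000000 = 0.47619 μs.
Pipeline fill: first packet needs 4·t_tx to clear all hops; remaining 139 packets each add one t_tx.
Total = (4+140-1)·t_tx + 4·t_prop = 143·0.363636 + 4·0.47619 = 53.90 μs.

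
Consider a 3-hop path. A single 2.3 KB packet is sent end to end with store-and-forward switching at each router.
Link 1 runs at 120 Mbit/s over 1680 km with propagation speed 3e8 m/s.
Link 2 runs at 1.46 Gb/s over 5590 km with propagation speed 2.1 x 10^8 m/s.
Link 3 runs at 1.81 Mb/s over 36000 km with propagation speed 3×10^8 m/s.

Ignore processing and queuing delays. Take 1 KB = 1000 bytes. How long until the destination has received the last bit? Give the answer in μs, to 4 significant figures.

L = 18400 bits.
Transmission delays (L/R per hop): 153.333, 12.6027, 10165.7 μs; sum = 10331.7 μs.
Propagation delays (d/s per hop): 5600, 26619, 120000 μs; sum = 152219 μs.
End-to-end = 162600 μs.

162600 μs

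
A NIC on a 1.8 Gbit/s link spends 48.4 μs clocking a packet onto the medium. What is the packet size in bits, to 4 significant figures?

87120 bits

L = R × t_tx = 1800000000 b/s × 4.84e-05 s = 87120 bits.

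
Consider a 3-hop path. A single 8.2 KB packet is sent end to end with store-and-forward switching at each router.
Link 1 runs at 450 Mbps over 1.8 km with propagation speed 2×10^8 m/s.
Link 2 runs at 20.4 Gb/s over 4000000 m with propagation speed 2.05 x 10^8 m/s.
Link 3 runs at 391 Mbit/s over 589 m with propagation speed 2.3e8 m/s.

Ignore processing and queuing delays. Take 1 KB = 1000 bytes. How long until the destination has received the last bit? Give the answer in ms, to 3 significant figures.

19.8 ms

L = 65600 bits.
Transmission delays (L/R per hop): 0.145778, 0.00321569, 0.167775 ms; sum = 0.316768 ms.
Propagation delays (d/s per hop): 0.009, 19.5122, 0.00256087 ms; sum = 19.5238 ms.
End-to-end = 19.8 ms.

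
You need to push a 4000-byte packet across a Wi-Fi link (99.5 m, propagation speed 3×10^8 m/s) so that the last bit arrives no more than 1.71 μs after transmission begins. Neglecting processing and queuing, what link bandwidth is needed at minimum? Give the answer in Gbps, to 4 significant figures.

23.22 Gbps

L = 32000 bits.
Propagation delay = 99.5 / 300000000 = 0.331667 μs.
Transmission budget = 1.71 − 0.331667 = 1.37833 μs.
R ≥ L / t_tx = 32000 bits / 1.37833e-06 s = 23.22 Gbps.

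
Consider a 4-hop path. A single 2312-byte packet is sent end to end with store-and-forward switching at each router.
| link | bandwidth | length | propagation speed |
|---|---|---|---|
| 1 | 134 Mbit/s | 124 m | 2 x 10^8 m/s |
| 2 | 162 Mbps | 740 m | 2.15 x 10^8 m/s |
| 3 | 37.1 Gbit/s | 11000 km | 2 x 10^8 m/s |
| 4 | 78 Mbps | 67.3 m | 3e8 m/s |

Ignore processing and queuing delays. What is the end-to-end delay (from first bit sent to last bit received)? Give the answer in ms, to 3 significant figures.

55.5 ms

L = 2312 × 8 = 18496 bits.
Transmission delays (L/R per hop): 0.13803, 0.114173, 0.000498544, 0.237128 ms; sum = 0.489829 ms.
Propagation delays (d/s per hop): 0.00062, 0.00344186, 55, 0.000224333 ms; sum = 55.0043 ms.
End-to-end = 55.5 ms.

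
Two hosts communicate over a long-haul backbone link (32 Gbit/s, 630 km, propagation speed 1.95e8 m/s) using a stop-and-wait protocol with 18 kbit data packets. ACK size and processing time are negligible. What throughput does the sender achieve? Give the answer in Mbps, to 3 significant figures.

2.79 Mbps

t_tx = L/R = 18000/32000000000 = 5.625e-07 s.
t_prop = 630000/195000000 = 0.00323077 s; RTT = 0.00646154 s.
Cycle = t_tx + RTT = 0.0064621 s.
Throughput = L / cycle = 18000 / 0.0064621 = 2.79 Mbps.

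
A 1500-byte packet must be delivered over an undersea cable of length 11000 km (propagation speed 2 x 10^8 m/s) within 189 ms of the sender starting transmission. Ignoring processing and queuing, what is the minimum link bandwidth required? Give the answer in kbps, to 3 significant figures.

89.6 kbps

L = 12000 bits.
Propagation delay = 11000000 / 200000000 = 55 ms.
Transmission budget = 189 − 55 = 134 ms.
R ≥ L / t_tx = 12000 bits / 0.134 s = 89.6 kbps.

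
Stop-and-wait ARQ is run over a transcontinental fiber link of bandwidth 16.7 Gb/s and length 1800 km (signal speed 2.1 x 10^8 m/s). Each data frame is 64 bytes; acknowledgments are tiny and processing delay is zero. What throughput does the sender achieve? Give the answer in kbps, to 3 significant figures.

t_tx = L/R = 512/16700000000 = 3.06587e-08 s.
t_prop = 1800000/210000000 = 0.00857143 s; RTT = 0.0171429 s.
Cycle = t_tx + RTT = 0.0171429 s.
Throughput = L / cycle = 512 / 0.0171429 = 29.9 kbps.

29.9 kbps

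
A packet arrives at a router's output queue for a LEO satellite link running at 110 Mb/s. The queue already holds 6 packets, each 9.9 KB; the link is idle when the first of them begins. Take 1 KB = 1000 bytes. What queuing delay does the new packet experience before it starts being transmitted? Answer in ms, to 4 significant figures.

Each queued packet: L/R = 79200/110000000 = 0.72 ms.
6 queued → 4.32 ms.
Queuing delay = 4.320 ms.

4.320 ms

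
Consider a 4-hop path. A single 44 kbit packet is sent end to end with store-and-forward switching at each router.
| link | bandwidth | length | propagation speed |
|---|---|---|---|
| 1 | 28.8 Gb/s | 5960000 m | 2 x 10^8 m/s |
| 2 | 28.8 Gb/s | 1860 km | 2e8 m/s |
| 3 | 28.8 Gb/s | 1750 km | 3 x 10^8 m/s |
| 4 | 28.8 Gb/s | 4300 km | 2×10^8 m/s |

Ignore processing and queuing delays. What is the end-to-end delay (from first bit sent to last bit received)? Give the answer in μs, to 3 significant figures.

66400 μs

L = 44000 bits.
Transmission delay per hop = L/R = 44000/28800000000 = 1.52778 μs; 4 hops → 6.11111 μs.
Propagation delays (d/s per hop): 29800, 9300, 5833.33, 21500 μs; sum = 66433.3 μs.
End-to-end = 66400 μs.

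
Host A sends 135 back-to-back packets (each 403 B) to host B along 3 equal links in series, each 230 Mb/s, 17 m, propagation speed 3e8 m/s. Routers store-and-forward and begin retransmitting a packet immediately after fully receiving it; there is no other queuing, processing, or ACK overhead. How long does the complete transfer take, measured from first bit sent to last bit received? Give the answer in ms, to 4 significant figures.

Per-hop transmission t_tx = L/R = 3224/230000000 = 0.0140174 ms.
Per-hop propagation t_prop = 17/300000000 = 5.66667e-05 ms.
Pipeline fill: first packet needs 3·t_tx to clear all hops; remaining 134 packets each add one t_tx.
Total = (3+135-1)·t_tx + 3·t_prop = 137·0.0140174 + 3·5.66667e-05 = 1.921 ms.

1.921 ms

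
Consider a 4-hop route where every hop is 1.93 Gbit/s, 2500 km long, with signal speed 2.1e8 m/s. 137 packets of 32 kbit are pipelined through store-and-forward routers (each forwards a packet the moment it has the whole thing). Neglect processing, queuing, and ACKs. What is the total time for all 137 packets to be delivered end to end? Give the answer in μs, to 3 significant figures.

49900 μs

Per-hop transmission t_tx = L/R = 32000/1930000000 = 16.5803 μs.
Per-hop propagation t_prop = 2500000/210000000 = 11904.8 μs.
Pipeline fill: first packet needs 4·t_tx to clear all hops; remaining 136 packets each add one t_tx.
Total = (4+137-1)·t_tx + 4·t_prop = 140·16.5803 + 4·11904.8 = 49900 μs.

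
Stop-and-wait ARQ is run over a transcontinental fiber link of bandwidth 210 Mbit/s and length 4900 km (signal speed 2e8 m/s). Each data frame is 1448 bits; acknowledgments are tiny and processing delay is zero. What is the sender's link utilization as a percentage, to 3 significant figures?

t_tx = L/R = 1448/210000000 = 6.89524e-06 s.
t_prop = 4900000/200000000 = 0.0245 s; RTT = 0.049 s.
Cycle = t_tx + RTT = 0.0490069 s.
Utilization = t_tx / cycle = 6.89524e-06/0.0490069 = 0.0141 %.

0.0141 %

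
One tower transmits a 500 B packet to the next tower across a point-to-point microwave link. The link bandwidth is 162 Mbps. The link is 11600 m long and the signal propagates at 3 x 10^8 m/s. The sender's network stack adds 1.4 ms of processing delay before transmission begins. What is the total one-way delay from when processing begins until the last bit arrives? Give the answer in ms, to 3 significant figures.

L = 500 × 8 = 4000 bits.
Transmission delay = L/R = 4000 / 162000000 = 0.0246914 ms.
Propagation delay = d/s = 11600 m / 300000000 m/s = 0.0386667 ms.
Plus processing delay 1.4 ms = 1.4 ms.
Total = 1.46 ms.

1.46 ms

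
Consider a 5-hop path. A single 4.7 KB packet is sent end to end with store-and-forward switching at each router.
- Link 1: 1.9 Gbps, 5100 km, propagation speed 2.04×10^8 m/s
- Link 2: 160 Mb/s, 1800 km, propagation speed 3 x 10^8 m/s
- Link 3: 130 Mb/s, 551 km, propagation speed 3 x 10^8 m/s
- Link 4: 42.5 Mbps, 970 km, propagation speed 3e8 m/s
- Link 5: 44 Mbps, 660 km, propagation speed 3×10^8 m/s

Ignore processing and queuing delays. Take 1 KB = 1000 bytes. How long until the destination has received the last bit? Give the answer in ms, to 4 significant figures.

40.55 ms

L = 37600 bits.
Transmission delays (L/R per hop): 0.0197895, 0.235, 0.289231, 0.884706, 0.854545 ms; sum = 2.28327 ms.
Propagation delays (d/s per hop): 25, 6, 1.83667, 3.23333, 2.2 ms; sum = 38.27 ms.
End-to-end = 40.55 ms.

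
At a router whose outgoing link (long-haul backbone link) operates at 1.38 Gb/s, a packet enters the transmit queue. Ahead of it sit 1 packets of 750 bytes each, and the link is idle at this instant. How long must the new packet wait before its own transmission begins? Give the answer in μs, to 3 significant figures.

Each queued packet: L/R = 6000/1380000000 = 4.34783 μs.
1 queued → 4.34783 μs.
Queuing delay = 4.35 μs.

4.35 μs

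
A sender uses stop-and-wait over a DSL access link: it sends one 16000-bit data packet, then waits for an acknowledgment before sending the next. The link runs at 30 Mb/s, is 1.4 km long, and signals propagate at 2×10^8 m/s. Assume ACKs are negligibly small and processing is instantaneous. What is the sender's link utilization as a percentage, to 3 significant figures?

t_tx = L/R = 16000/30000000 = 0.000533333 s.
t_prop = 1400/200000000 = 7e-06 s; RTT = 1.4e-05 s.
Cycle = t_tx + RTT = 0.000547333 s.
Utilization = t_tx / cycle = 0.000533333/0.000547333 = 97.4 %.

97.4 %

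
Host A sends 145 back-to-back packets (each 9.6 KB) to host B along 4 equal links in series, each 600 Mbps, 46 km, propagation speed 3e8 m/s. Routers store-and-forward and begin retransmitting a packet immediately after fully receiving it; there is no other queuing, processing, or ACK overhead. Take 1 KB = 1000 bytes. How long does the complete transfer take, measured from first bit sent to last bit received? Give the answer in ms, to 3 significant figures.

Per-hop transmission t_tx = L/R = 76800/600000000 = 0.128 ms.
Per-hop propagation t_prop = 46000/300000000 = 0.153333 ms.
Pipeline fill: first packet needs 4·t_tx to clear all hops; remaining 144 packets each add one t_tx.
Total = (4+145-1)·t_tx + 4·t_prop = 148·0.128 + 4·0.153333 = 19.6 ms.

19.6 ms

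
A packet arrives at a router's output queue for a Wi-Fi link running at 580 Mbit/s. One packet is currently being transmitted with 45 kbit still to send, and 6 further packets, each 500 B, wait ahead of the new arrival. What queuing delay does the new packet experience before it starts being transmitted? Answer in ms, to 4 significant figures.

Each queued packet: L/R = 4000/580000000 = 0.00689655 ms.
6 queued → 0.0413793 ms.
Plus remaining 45000 bits of current packet: 0.0775862 ms.
Queuing delay = 0.1190 ms.

0.1190 ms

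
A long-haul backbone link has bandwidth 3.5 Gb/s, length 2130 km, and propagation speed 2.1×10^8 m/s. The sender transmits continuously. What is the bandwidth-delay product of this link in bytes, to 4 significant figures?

Propagation delay = 2130000 / 210000000 = 0.0101429 s.
BDP = R × t_prop = 3500000000 × 0.0101429 = 35500000 bits.
In bytes: 35500000/8 = 4438000 bytes.

4438000 bytes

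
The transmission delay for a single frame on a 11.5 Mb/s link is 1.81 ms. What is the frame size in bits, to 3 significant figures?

20800 bits

L = R × t_tx = 11500000 b/s × 0.00181 s = 20815 bits.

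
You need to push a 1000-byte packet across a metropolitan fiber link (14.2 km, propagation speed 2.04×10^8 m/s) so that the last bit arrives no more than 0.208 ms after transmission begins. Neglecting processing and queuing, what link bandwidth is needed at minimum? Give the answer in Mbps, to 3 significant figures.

L = 8000 bits.
Propagation delay = 14200 / 204000000 = 0.0696078 ms.
Transmission budget = 0.208 − 0.0696078 = 0.138392 ms.
R ≥ L / t_tx = 8000 bits / 0.000138392 s = 57.8 Mbps.

57.8 Mbps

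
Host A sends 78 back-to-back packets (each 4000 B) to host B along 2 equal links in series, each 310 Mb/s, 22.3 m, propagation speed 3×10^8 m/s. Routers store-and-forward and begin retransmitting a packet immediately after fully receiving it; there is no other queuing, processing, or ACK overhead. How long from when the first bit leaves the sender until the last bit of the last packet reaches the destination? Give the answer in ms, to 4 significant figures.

8.155 ms

Per-hop transmission t_tx = L/R = 32000/310000000 = 0.103226 ms.
Per-hop propagation t_prop = 22.3/300000000 = 7.43333e-05 ms.
Pipeline fill: first packet needs 2·t_tx to clear all hops; remaining 77 packets each add one t_tx.
Total = (2+78-1)·t_tx + 2·t_prop = 79·0.103226 + 2·7.43333e-05 = 8.155 ms.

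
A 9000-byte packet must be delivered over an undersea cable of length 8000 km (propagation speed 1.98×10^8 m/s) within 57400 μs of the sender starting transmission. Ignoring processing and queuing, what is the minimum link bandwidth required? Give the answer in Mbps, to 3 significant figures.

4.24 Mbps

L = 72000 bits.
Propagation delay = 8000000 / 198000000 = 40404 μs.
Transmission budget = 57400 − 40404 = 16996 μs.
R ≥ L / t_tx = 72000 bits / 0.016996 s = 4.24 Mbps.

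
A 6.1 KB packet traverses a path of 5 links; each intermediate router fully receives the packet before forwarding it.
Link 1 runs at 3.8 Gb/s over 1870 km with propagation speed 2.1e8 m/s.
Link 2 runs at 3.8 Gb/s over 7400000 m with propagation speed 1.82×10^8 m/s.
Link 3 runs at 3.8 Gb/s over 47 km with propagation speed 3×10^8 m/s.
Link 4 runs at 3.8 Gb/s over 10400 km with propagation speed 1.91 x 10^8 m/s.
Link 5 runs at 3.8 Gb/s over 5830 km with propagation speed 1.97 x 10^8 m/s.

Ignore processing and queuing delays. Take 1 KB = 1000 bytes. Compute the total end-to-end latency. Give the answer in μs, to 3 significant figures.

L = 48800 bits.
Transmission delay per hop = L/R = 48800/3800000000 = 12.8421 μs; 5 hops → 64.2105 μs.
Propagation delays (d/s per hop): 8904.76, 40659.3, 156.667, 54450.3, 29593.9 μs; sum = 133765 μs.
End-to-end = 134000 μs.

134000 μs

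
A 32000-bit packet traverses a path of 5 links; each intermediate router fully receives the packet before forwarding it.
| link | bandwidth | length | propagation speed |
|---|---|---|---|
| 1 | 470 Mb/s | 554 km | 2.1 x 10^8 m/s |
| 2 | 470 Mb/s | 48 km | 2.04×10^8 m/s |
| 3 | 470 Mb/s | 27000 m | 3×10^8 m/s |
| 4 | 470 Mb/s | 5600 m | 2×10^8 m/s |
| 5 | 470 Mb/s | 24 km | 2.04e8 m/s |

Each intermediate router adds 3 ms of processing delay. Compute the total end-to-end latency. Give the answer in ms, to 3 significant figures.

Transmission delay per hop = L/R = 32000/470000000 = 0.0680851 ms; 5 hops → 0.340426 ms.
Propagation delays (d/s per hop): 2.6381, 0.235294, 0.09, 0.028, 0.117647 ms; sum = 3.10904 ms.
Processing at 4 router(s): 4 × 3 ms = 12 ms.
End-to-end = 15.4 ms.

15.4 ms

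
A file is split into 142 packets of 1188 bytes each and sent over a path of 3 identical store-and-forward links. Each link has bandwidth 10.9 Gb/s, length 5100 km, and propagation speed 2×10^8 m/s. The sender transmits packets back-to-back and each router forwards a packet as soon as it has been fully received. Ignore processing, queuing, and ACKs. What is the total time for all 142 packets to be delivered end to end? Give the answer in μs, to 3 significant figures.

76600 μs

Per-hop transmission t_tx = L/R = 9504/10900000000 = 0.871927 μs.
Per-hop propagation t_prop = 5100000/200000000 = 25500 μs.
Pipeline fill: first packet needs 3·t_tx to clear all hops; remaining 141 packets each add one t_tx.
Total = (3+142-1)·t_tx + 3·t_prop = 144·0.871927 + 3·25500 = 76600 μs.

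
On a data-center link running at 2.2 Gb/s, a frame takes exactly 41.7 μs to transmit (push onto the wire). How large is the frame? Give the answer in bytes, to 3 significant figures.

11500 bytes

L = R × t_tx = 2200000000 b/s × 4.17e-05 s = 91740 bits.
In bytes: 91740 / 8 = 11500 bytes.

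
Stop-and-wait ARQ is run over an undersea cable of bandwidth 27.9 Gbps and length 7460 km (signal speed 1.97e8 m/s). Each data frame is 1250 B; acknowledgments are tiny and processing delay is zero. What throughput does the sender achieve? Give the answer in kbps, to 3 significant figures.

t_tx = L/R = 10000/27900000000 = 3.58423e-07 s.
t_prop = 7460000/197000000 = 0.037868 s; RTT = 0.075736 s.
Cycle = t_tx + RTT = 0.0757364 s.
Throughput = L / cycle = 10000 / 0.0757364 = 132 kbps.

132 kbps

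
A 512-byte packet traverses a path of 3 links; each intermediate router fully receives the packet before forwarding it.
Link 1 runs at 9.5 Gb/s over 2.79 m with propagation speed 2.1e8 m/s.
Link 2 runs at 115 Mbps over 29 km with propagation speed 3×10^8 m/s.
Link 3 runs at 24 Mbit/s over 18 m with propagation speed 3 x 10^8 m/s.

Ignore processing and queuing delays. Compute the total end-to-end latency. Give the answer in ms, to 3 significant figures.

L = 512 × 8 = 4096 bits.
Transmission delays (L/R per hop): 0.000431158, 0.0356174, 0.170667 ms; sum = 0.206715 ms.
Propagation delays (d/s per hop): 1.32857e-05, 0.0966667, 6e-05 ms; sum = 0.09674 ms.
End-to-end = 0.303 ms.

0.303 ms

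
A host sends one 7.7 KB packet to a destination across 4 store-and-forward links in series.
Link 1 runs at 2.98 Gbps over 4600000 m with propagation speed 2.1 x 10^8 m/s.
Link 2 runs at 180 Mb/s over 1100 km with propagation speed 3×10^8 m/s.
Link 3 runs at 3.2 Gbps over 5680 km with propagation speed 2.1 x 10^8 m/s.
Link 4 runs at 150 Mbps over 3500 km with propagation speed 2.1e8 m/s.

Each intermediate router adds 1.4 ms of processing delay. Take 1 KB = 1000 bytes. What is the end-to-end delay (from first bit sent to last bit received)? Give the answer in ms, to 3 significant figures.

L = 61600 bits.
Transmission delays (L/R per hop): 0.0206711, 0.342222, 0.01925, 0.410667 ms; sum = 0.79281 ms.
Propagation delays (d/s per hop): 21.9048, 3.66667, 27.0476, 16.6667 ms; sum = 69.2857 ms.
Processing at 3 router(s): 3 × 1.4 ms = 4.2 ms.
End-to-end = 74.3 ms.

74.3 ms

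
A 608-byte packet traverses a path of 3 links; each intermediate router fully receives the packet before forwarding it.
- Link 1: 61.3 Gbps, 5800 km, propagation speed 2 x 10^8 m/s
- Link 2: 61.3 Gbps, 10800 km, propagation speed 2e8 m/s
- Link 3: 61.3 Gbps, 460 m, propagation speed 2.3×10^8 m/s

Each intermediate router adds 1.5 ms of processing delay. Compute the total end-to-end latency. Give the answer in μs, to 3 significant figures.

86000 μs

L = 608 × 8 = 4864 bits.
Transmission delay per hop = L/R = 4864/61300000000 = 0.0793475 μs; 3 hops → 0.238042 μs.
Propagation delays (d/s per hop): 29000, 54000, 2 μs; sum = 83002 μs.
Processing at 2 router(s): 2 × 1.5 ms = 3000 μs.
End-to-end = 86000 μs.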